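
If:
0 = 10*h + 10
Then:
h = -1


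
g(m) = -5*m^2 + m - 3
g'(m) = 1 - 10*m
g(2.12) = -23.35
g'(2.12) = -20.20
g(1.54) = -13.32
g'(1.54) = -14.40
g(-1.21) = -11.53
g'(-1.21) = 13.10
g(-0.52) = -4.87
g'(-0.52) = 6.20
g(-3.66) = -73.64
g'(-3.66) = 37.60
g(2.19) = -24.79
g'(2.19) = -20.90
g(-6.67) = -232.11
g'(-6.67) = 67.70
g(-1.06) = -9.68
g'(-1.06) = 11.60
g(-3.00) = -51.00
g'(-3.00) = 31.00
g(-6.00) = -189.00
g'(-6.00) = 61.00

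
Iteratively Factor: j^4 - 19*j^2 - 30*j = (j)*(j^3 - 19*j - 30) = j*(j + 3)*(j^2 - 3*j - 10) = j*(j + 2)*(j + 3)*(j - 5)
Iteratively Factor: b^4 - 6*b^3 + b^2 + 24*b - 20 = (b + 2)*(b^3 - 8*b^2 + 17*b - 10) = (b - 2)*(b + 2)*(b^2 - 6*b + 5) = (b - 5)*(b - 2)*(b + 2)*(b - 1)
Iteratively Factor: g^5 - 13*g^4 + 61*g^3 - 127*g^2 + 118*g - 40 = (g - 2)*(g^4 - 11*g^3 + 39*g^2 - 49*g + 20) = (g - 2)*(g - 1)*(g^3 - 10*g^2 + 29*g - 20) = (g - 4)*(g - 2)*(g - 1)*(g^2 - 6*g + 5) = (g - 5)*(g - 4)*(g - 2)*(g - 1)*(g - 1)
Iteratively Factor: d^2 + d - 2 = (d + 2)*(d - 1)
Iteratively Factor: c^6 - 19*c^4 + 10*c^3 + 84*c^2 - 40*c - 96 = (c + 4)*(c^5 - 4*c^4 - 3*c^3 + 22*c^2 - 4*c - 24) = (c - 2)*(c + 4)*(c^4 - 2*c^3 - 7*c^2 + 8*c + 12) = (c - 2)^2*(c + 4)*(c^3 - 7*c - 6) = (c - 2)^2*(c + 1)*(c + 4)*(c^2 - c - 6) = (c - 2)^2*(c + 1)*(c + 2)*(c + 4)*(c - 3)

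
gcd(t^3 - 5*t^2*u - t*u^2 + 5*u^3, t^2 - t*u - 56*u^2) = 1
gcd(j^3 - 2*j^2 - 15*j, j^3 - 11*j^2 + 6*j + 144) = j + 3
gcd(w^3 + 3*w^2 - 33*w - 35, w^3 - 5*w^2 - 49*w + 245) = w^2 + 2*w - 35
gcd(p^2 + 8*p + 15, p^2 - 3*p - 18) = p + 3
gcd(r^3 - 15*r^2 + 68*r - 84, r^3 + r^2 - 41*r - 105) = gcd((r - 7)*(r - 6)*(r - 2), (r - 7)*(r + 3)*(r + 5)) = r - 7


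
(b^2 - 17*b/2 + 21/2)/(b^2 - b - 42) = (b - 3/2)/(b + 6)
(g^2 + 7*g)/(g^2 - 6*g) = (g + 7)/(g - 6)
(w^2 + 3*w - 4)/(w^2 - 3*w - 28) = (w - 1)/(w - 7)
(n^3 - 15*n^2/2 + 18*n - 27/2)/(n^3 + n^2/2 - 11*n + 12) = (n^2 - 6*n + 9)/(n^2 + 2*n - 8)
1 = 1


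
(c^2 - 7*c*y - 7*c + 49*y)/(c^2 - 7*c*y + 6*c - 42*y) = (c - 7)/(c + 6)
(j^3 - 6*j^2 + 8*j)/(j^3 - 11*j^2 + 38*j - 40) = j/(j - 5)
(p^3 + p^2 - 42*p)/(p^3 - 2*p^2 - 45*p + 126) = p/(p - 3)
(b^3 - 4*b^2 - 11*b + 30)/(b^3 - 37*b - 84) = (b^2 - 7*b + 10)/(b^2 - 3*b - 28)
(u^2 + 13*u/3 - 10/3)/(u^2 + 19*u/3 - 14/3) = (u + 5)/(u + 7)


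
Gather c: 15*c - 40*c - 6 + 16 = 10 - 25*c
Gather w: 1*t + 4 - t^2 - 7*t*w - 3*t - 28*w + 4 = -t^2 - 2*t + w*(-7*t - 28) + 8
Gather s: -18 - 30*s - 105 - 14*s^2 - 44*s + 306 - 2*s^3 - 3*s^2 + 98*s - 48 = -2*s^3 - 17*s^2 + 24*s + 135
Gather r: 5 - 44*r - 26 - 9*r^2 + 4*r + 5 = -9*r^2 - 40*r - 16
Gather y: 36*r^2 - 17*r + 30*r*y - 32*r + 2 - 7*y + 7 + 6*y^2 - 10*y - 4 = 36*r^2 - 49*r + 6*y^2 + y*(30*r - 17) + 5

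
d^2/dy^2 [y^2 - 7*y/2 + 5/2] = 2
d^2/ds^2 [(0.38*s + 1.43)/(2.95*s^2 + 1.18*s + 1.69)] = ((0.38*s + 1.43)*(5.9*s + 1.18)*(11.8*s + 2.36) - (6.726*s + 9.3338)*(2.95*s^2 + 1.18*s + 1.69))/(2.95*s^2 + 1.18*s + 1.69)^3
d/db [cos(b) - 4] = -sin(b)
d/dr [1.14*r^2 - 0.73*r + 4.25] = 2.28*r - 0.73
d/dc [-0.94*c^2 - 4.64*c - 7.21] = -1.88*c - 4.64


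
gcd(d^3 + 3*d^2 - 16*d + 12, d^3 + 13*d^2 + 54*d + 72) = d + 6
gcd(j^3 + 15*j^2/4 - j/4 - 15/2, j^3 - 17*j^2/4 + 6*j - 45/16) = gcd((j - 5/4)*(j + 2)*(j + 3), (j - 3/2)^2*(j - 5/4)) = j - 5/4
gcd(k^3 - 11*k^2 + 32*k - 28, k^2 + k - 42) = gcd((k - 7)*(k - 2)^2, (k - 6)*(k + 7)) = 1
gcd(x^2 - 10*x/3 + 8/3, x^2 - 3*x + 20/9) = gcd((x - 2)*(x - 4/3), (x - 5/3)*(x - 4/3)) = x - 4/3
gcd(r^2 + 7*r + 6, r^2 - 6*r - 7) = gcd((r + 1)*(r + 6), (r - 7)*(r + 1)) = r + 1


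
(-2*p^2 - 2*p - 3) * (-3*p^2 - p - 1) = 6*p^4 + 8*p^3 + 13*p^2 + 5*p + 3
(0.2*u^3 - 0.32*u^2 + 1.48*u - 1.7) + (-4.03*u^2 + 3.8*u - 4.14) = 0.2*u^3 - 4.35*u^2 + 5.28*u - 5.84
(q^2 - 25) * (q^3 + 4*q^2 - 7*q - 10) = q^5 + 4*q^4 - 32*q^3 - 110*q^2 + 175*q + 250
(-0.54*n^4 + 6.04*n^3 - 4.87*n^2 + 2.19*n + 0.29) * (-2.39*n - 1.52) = 1.2906*n^5 - 13.6148*n^4 + 2.4585*n^3 + 2.1683*n^2 - 4.0219*n - 0.4408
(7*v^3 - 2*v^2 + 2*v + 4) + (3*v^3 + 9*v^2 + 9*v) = 10*v^3 + 7*v^2 + 11*v + 4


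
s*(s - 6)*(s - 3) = s^3 - 9*s^2 + 18*s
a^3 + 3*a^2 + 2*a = a*(a + 1)*(a + 2)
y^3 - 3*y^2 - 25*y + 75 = (y - 5)*(y - 3)*(y + 5)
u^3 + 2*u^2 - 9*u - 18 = (u - 3)*(u + 2)*(u + 3)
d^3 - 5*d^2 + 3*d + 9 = (d - 3)^2*(d + 1)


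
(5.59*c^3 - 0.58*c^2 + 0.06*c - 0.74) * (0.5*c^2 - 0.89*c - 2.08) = 2.795*c^5 - 5.2651*c^4 - 11.081*c^3 + 0.783*c^2 + 0.5338*c + 1.5392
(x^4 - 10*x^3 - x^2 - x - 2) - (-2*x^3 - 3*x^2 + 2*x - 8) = x^4 - 8*x^3 + 2*x^2 - 3*x + 6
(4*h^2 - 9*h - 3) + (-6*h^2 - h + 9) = -2*h^2 - 10*h + 6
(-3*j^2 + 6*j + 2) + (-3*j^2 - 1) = -6*j^2 + 6*j + 1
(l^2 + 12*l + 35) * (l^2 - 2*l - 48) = l^4 + 10*l^3 - 37*l^2 - 646*l - 1680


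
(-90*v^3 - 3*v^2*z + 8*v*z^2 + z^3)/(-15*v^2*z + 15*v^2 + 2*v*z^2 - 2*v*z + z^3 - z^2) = (6*v + z)/(z - 1)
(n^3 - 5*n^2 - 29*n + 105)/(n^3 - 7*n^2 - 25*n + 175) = (n - 3)/(n - 5)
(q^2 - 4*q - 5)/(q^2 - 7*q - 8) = (q - 5)/(q - 8)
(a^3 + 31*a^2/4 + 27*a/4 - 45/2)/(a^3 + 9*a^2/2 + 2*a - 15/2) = (4*a^2 + 19*a - 30)/(2*(2*a^2 + 3*a - 5))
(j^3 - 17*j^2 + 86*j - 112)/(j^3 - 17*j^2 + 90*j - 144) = (j^2 - 9*j + 14)/(j^2 - 9*j + 18)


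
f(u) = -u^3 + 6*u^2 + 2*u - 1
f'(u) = -3*u^2 + 12*u + 2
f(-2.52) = 48.07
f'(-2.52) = -47.29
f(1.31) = 9.67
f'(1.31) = 12.57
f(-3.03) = 75.84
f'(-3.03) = -61.90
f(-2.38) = 41.71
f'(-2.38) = -43.55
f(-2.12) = 31.25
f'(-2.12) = -36.92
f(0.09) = -0.77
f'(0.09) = 3.06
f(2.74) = 28.95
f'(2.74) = 12.36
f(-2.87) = 66.32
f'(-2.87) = -57.15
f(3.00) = 32.00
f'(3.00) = 11.00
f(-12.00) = 2567.00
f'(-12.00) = -574.00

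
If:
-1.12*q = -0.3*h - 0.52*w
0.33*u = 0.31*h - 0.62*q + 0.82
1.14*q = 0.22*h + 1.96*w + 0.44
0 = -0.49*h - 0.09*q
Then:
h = 0.02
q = -0.14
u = 2.76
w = -0.31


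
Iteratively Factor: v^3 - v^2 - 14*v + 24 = (v - 2)*(v^2 + v - 12) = (v - 2)*(v + 4)*(v - 3)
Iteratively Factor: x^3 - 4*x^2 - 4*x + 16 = (x + 2)*(x^2 - 6*x + 8) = (x - 4)*(x + 2)*(x - 2)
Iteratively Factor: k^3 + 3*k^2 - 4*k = (k - 1)*(k^2 + 4*k) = k*(k - 1)*(k + 4)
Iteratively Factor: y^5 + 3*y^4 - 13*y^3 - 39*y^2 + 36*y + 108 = (y + 2)*(y^4 + y^3 - 15*y^2 - 9*y + 54) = (y + 2)*(y + 3)*(y^3 - 2*y^2 - 9*y + 18) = (y + 2)*(y + 3)^2*(y^2 - 5*y + 6) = (y - 3)*(y + 2)*(y + 3)^2*(y - 2)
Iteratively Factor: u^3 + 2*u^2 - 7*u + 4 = (u + 4)*(u^2 - 2*u + 1) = (u - 1)*(u + 4)*(u - 1)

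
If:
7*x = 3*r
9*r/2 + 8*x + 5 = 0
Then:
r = -70/111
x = -10/37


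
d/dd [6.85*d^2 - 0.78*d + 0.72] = 13.7*d - 0.78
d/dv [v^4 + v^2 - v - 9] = 4*v^3 + 2*v - 1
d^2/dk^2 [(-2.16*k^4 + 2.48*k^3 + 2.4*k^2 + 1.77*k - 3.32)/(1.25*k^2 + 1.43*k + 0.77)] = (-6.75*k^6 - 23.166*k^5 - 38.975904*k^4 - 35.734062*k^3 - 43.9686*k^2 - 37.006398*k - 8.23911)/(1.953125*k^6 + 6.703125*k^5 + 11.27775*k^4 + 11.182457*k^3 + 6.947094*k^2 + 2.543541*k + 0.456533)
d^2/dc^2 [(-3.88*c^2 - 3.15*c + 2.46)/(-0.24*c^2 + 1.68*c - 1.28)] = (-2.22044604925031e-16*c^4 + 3.491712*c^3 - 8.001792*c^2 + 0.145152*c + 13.88672)/(0.013824*c^6 - 0.290304*c^5 + 2.253312*c^4 - 7.838208*c^3 + 12.017664*c^2 - 8.257536*c + 2.097152)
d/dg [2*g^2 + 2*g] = 4*g + 2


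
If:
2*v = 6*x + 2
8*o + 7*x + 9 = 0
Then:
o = -7*x/8 - 9/8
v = 3*x + 1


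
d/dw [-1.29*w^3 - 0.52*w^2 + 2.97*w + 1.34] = -3.87*w^2 - 1.04*w + 2.97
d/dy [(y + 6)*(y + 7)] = 2*y + 13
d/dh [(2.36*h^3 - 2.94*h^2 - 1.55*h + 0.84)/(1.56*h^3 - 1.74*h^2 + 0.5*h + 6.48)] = (1.77635683940025e-15*h^5 + 0.479999999999997*h^4 + 7.196*h^3 + 37.7802*h^2 - 35.1792*h - 10.464)/(2.4336*h^6 - 5.4288*h^5 + 4.5876*h^4 + 18.4776*h^3 - 22.3004*h^2 + 6.48*h + 41.9904)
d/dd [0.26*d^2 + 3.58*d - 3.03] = 0.52*d + 3.58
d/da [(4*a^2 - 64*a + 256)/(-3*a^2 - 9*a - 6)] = 4*(-19*a^2 + 124*a + 224)/(3*(a^4 + 6*a^3 + 13*a^2 + 12*a + 4))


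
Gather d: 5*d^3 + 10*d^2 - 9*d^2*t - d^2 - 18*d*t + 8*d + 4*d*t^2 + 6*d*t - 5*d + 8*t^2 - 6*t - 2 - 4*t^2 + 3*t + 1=5*d^3 + d^2*(9 - 9*t) + d*(4*t^2 - 12*t + 3) + 4*t^2 - 3*t - 1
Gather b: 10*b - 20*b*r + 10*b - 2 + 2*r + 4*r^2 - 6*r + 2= b*(20 - 20*r) + 4*r^2 - 4*r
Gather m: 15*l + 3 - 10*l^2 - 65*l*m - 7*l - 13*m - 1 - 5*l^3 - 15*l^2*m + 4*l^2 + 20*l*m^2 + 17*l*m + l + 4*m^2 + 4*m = -5*l^3 - 6*l^2 + 9*l + m^2*(20*l + 4) + m*(-15*l^2 - 48*l - 9) + 2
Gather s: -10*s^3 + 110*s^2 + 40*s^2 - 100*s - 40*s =-10*s^3 + 150*s^2 - 140*s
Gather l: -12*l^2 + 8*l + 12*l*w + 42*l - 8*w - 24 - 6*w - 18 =-12*l^2 + l*(12*w + 50) - 14*w - 42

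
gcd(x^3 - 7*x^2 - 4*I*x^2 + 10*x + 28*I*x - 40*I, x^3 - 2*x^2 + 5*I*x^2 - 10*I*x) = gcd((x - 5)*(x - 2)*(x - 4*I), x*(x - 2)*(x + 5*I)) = x - 2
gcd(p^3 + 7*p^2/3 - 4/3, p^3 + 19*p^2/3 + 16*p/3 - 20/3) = p^2 + 4*p/3 - 4/3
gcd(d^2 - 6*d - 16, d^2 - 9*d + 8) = d - 8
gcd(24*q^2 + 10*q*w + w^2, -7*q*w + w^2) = 1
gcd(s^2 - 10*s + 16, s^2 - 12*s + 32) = s - 8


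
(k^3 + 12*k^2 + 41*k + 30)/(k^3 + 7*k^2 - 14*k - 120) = (k + 1)/(k - 4)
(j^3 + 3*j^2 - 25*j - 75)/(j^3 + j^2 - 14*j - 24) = (j^2 - 25)/(j^2 - 2*j - 8)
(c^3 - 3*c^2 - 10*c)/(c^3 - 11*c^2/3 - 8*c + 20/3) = 3*c/(3*c - 2)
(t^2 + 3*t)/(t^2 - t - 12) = t/(t - 4)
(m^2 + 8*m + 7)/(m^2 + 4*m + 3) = (m + 7)/(m + 3)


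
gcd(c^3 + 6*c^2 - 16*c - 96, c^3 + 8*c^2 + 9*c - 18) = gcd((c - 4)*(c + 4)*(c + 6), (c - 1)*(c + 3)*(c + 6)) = c + 6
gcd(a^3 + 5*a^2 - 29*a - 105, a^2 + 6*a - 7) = a + 7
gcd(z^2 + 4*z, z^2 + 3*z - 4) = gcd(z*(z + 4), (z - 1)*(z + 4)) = z + 4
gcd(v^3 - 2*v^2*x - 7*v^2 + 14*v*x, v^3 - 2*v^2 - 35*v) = v^2 - 7*v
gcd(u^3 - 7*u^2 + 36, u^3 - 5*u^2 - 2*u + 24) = u^2 - u - 6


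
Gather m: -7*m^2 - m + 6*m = -7*m^2 + 5*m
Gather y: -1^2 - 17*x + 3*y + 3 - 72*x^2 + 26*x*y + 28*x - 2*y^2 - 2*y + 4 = -72*x^2 + 11*x - 2*y^2 + y*(26*x + 1) + 6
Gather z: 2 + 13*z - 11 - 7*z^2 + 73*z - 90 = -7*z^2 + 86*z - 99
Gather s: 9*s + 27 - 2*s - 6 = 7*s + 21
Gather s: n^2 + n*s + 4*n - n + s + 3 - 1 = n^2 + 3*n + s*(n + 1) + 2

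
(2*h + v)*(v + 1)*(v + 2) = 2*h*v^2 + 6*h*v + 4*h + v^3 + 3*v^2 + 2*v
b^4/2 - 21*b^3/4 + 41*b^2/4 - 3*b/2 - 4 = (b/2 + 1/4)*(b - 8)*(b - 2)*(b - 1)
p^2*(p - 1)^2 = p^4 - 2*p^3 + p^2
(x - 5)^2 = x^2 - 10*x + 25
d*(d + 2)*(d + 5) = d^3 + 7*d^2 + 10*d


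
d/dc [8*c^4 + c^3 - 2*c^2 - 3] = c*(32*c^2 + 3*c - 4)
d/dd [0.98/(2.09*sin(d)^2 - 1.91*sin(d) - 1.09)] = (1.8718 - 4.0964*sin(d))*cos(d)/(-2.09*sin(d)^2 + 1.91*sin(d) + 1.09)^2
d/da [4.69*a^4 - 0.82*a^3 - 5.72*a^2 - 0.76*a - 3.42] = 18.76*a^3 - 2.46*a^2 - 11.44*a - 0.76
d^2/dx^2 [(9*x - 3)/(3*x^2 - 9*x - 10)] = 18*((10 - 9*x)*(-3*x^2 + 9*x + 10) - 3*(2*x - 3)^2*(3*x - 1))/(-3*x^2 + 9*x + 10)^3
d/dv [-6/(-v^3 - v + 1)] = 6*(-3*v^2 - 1)/(v^3 + v - 1)^2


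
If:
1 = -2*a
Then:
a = -1/2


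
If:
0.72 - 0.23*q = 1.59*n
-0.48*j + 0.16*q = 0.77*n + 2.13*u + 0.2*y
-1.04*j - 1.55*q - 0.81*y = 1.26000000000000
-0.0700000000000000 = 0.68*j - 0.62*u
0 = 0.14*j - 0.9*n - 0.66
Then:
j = 1.56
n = -0.49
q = 6.52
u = 1.82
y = -16.04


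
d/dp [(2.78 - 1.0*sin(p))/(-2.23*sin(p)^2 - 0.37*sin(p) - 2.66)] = (-2.23*sin(p)^2 + 12.3988*sin(p) + 3.6886)*cos(p)/(4.9729*sin(p)^4 + 1.6502*sin(p)^3 + 12.0005*sin(p)^2 + 1.9684*sin(p) + 7.0756)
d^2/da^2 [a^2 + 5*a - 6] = 2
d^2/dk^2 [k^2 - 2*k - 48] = 2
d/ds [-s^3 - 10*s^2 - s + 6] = -3*s^2 - 20*s - 1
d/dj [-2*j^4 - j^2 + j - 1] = -8*j^3 - 2*j + 1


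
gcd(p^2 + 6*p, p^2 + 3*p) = p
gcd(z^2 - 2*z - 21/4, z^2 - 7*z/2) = z - 7/2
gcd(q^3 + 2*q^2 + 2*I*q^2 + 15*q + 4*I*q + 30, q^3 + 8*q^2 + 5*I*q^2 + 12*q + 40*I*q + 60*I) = q^2 + q*(2 + 5*I) + 10*I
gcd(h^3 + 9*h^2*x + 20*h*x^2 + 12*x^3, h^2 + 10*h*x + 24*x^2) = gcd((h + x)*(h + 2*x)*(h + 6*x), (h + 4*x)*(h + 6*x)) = h + 6*x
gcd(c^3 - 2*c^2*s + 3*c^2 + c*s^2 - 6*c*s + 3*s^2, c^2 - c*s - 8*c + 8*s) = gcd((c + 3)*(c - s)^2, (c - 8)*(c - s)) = -c + s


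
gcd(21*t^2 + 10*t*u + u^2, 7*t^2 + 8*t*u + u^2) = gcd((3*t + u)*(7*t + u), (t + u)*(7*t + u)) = 7*t + u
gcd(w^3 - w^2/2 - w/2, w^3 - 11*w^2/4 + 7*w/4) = w^2 - w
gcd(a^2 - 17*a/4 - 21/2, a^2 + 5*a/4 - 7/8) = a + 7/4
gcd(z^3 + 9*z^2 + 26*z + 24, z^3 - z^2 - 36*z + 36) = 1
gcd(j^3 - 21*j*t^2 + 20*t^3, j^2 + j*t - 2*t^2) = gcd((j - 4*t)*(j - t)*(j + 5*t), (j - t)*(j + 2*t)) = -j + t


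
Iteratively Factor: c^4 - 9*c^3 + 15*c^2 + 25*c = (c + 1)*(c^3 - 10*c^2 + 25*c) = (c - 5)*(c + 1)*(c^2 - 5*c) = c*(c - 5)*(c + 1)*(c - 5)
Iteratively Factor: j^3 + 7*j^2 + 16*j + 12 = (j + 2)*(j^2 + 5*j + 6) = (j + 2)^2*(j + 3)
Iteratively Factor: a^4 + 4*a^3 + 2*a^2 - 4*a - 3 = (a + 1)*(a^3 + 3*a^2 - a - 3) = (a + 1)^2*(a^2 + 2*a - 3) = (a - 1)*(a + 1)^2*(a + 3)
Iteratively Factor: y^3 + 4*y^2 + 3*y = (y + 3)*(y^2 + y) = (y + 1)*(y + 3)*(y)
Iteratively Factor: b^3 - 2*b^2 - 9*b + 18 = (b - 2)*(b^2 - 9) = (b - 2)*(b + 3)*(b - 3)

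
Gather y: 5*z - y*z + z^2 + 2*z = -y*z + z^2 + 7*z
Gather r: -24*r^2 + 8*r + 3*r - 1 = -24*r^2 + 11*r - 1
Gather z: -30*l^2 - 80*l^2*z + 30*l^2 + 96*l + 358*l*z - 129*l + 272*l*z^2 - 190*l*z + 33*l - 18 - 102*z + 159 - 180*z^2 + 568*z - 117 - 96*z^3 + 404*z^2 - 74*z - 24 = -96*z^3 + z^2*(272*l + 224) + z*(-80*l^2 + 168*l + 392)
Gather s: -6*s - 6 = -6*s - 6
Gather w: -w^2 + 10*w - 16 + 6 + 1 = -w^2 + 10*w - 9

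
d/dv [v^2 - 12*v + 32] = 2*v - 12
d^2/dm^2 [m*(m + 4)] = 2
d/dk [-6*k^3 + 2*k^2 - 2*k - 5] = -18*k^2 + 4*k - 2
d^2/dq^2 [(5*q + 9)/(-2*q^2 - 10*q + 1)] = 4*(-2*(2*q + 5)^2*(5*q + 9) + (15*q + 34)*(2*q^2 + 10*q - 1))/(2*q^2 + 10*q - 1)^3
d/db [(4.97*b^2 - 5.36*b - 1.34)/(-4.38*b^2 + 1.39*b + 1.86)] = (-16.5685*b^2 + 6.75*b - 8.107)/(19.1844*b^4 - 12.1764*b^3 - 14.3615*b^2 + 5.1708*b + 3.4596)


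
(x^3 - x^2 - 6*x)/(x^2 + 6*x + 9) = x*(x^2 - x - 6)/(x^2 + 6*x + 9)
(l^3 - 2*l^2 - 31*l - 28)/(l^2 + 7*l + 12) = (l^2 - 6*l - 7)/(l + 3)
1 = 1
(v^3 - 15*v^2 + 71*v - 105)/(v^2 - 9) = (v^2 - 12*v + 35)/(v + 3)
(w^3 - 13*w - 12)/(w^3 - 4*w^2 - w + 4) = (w + 3)/(w - 1)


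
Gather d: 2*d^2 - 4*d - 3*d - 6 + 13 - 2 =2*d^2 - 7*d + 5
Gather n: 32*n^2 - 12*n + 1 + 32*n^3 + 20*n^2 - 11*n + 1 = 32*n^3 + 52*n^2 - 23*n + 2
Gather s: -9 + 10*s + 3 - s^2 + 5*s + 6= -s^2 + 15*s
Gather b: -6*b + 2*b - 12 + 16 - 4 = -4*b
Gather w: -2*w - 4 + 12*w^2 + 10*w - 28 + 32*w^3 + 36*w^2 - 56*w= 32*w^3 + 48*w^2 - 48*w - 32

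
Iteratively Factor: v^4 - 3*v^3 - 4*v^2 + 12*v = (v - 2)*(v^3 - v^2 - 6*v) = (v - 2)*(v + 2)*(v^2 - 3*v) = (v - 3)*(v - 2)*(v + 2)*(v)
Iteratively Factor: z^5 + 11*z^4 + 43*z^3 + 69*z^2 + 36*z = (z + 3)*(z^4 + 8*z^3 + 19*z^2 + 12*z) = z*(z + 3)*(z^3 + 8*z^2 + 19*z + 12) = z*(z + 3)^2*(z^2 + 5*z + 4) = z*(z + 1)*(z + 3)^2*(z + 4)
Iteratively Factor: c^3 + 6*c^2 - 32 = (c - 2)*(c^2 + 8*c + 16) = (c - 2)*(c + 4)*(c + 4)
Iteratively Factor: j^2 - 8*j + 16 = (j - 4)*(j - 4)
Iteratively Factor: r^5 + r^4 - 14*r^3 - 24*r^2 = (r - 4)*(r^4 + 5*r^3 + 6*r^2) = r*(r - 4)*(r^3 + 5*r^2 + 6*r) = r*(r - 4)*(r + 2)*(r^2 + 3*r) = r^2*(r - 4)*(r + 2)*(r + 3)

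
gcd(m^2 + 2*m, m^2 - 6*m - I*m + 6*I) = 1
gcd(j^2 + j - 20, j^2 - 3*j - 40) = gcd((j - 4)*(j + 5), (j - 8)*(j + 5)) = j + 5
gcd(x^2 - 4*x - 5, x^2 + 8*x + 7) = x + 1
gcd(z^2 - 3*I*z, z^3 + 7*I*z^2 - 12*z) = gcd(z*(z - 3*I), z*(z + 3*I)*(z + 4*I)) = z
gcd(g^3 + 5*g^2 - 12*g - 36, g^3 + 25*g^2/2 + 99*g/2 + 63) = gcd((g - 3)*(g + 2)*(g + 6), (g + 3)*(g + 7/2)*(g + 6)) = g + 6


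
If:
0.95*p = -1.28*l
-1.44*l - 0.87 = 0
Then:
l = -0.60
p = 0.81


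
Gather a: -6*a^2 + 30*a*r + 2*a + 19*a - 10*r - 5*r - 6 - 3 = -6*a^2 + a*(30*r + 21) - 15*r - 9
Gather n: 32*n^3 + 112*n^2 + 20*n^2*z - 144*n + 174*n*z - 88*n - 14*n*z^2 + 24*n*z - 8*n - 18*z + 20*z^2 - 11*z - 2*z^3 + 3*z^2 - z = 32*n^3 + n^2*(20*z + 112) + n*(-14*z^2 + 198*z - 240) - 2*z^3 + 23*z^2 - 30*z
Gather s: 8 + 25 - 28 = 5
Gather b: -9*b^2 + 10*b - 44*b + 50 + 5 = -9*b^2 - 34*b + 55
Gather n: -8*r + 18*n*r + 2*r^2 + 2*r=18*n*r + 2*r^2 - 6*r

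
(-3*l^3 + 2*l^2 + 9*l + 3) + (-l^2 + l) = -3*l^3 + l^2 + 10*l + 3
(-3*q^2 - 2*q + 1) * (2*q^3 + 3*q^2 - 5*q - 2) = -6*q^5 - 13*q^4 + 11*q^3 + 19*q^2 - q - 2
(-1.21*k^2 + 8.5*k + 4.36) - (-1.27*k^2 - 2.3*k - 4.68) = 0.0600000000000001*k^2 + 10.8*k + 9.04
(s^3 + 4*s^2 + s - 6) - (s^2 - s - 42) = s^3 + 3*s^2 + 2*s + 36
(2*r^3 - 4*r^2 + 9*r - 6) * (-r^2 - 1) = -2*r^5 + 4*r^4 - 11*r^3 + 10*r^2 - 9*r + 6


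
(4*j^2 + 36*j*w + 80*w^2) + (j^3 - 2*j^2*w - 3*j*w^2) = j^3 - 2*j^2*w + 4*j^2 - 3*j*w^2 + 36*j*w + 80*w^2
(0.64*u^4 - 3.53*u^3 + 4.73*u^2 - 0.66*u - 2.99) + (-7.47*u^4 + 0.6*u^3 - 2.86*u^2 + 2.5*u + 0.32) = -6.83*u^4 - 2.93*u^3 + 1.87*u^2 + 1.84*u - 2.67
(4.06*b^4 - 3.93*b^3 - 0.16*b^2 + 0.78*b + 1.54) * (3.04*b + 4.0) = 12.3424*b^5 + 4.2928*b^4 - 16.2064*b^3 + 1.7312*b^2 + 7.8016*b + 6.16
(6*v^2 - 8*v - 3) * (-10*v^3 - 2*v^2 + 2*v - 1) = -60*v^5 + 68*v^4 + 58*v^3 - 16*v^2 + 2*v + 3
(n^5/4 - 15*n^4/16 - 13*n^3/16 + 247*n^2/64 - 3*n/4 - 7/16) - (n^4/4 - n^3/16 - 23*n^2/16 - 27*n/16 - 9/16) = n^5/4 - 19*n^4/16 - 3*n^3/4 + 339*n^2/64 + 15*n/16 + 1/8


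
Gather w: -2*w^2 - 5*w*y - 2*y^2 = -2*w^2 - 5*w*y - 2*y^2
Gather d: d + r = d + r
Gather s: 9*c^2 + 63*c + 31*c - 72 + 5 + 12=9*c^2 + 94*c - 55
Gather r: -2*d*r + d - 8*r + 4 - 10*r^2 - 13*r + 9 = d - 10*r^2 + r*(-2*d - 21) + 13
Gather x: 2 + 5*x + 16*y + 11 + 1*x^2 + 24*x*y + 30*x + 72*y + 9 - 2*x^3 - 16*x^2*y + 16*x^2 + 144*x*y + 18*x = -2*x^3 + x^2*(17 - 16*y) + x*(168*y + 53) + 88*y + 22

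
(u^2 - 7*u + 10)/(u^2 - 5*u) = (u - 2)/u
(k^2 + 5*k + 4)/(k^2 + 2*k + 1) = (k + 4)/(k + 1)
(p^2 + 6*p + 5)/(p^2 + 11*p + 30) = (p + 1)/(p + 6)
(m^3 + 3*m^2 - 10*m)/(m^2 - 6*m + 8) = m*(m + 5)/(m - 4)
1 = 1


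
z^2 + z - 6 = (z - 2)*(z + 3)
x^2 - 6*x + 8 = (x - 4)*(x - 2)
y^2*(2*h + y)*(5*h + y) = 10*h^2*y^2 + 7*h*y^3 + y^4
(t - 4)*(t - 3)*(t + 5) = t^3 - 2*t^2 - 23*t + 60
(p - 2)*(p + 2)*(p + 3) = p^3 + 3*p^2 - 4*p - 12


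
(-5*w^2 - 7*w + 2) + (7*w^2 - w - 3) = 2*w^2 - 8*w - 1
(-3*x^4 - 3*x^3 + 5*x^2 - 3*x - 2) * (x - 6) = -3*x^5 + 15*x^4 + 23*x^3 - 33*x^2 + 16*x + 12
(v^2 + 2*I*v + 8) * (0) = 0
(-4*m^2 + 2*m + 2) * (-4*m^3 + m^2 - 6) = 16*m^5 - 12*m^4 - 6*m^3 + 26*m^2 - 12*m - 12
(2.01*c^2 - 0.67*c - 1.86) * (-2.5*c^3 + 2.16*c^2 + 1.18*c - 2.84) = -5.025*c^5 + 6.0166*c^4 + 5.5746*c^3 - 10.5166*c^2 - 0.292*c + 5.2824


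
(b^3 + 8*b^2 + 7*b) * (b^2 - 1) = b^5 + 8*b^4 + 6*b^3 - 8*b^2 - 7*b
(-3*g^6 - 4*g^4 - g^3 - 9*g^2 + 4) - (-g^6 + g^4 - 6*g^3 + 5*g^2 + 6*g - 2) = -2*g^6 - 5*g^4 + 5*g^3 - 14*g^2 - 6*g + 6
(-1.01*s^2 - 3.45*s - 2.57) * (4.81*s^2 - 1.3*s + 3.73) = -4.8581*s^4 - 15.2815*s^3 - 11.644*s^2 - 9.5275*s - 9.5861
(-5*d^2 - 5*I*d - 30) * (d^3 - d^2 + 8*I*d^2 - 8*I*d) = -5*d^5 + 5*d^4 - 45*I*d^4 + 10*d^3 + 45*I*d^3 - 10*d^2 - 240*I*d^2 + 240*I*d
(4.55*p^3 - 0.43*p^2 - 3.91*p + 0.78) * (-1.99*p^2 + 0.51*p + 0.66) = -9.0545*p^5 + 3.1762*p^4 + 10.5646*p^3 - 3.8301*p^2 - 2.1828*p + 0.5148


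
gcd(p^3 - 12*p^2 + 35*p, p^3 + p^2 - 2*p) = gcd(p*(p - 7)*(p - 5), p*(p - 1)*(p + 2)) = p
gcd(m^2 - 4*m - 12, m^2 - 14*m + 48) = m - 6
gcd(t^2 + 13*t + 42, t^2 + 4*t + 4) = 1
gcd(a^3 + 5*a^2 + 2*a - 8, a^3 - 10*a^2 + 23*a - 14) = a - 1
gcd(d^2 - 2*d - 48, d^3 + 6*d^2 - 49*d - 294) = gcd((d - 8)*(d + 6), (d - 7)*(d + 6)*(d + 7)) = d + 6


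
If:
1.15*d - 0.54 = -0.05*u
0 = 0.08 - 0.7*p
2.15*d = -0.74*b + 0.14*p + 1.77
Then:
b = 0.126321974148061*u + 1.04923619271445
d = 0.469565217391304 - 0.0434782608695652*u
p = 0.11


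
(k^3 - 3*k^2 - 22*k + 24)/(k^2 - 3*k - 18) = (k^2 + 3*k - 4)/(k + 3)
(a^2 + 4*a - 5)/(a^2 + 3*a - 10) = (a - 1)/(a - 2)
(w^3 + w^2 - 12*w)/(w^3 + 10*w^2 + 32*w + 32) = w*(w - 3)/(w^2 + 6*w + 8)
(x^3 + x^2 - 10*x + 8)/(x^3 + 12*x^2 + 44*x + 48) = (x^2 - 3*x + 2)/(x^2 + 8*x + 12)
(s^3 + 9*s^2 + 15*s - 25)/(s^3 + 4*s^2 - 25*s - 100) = (s^2 + 4*s - 5)/(s^2 - s - 20)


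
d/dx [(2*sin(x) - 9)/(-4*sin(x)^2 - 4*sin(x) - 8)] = (2*sin(x)^2 - 18*sin(x) - 13)*cos(x)/(4*(sin(x)^2 + sin(x) + 2)^2)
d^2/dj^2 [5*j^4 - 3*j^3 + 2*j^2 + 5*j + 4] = 60*j^2 - 18*j + 4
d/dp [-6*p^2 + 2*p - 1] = 2 - 12*p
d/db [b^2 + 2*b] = 2*b + 2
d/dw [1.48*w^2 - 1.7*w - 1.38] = 2.96*w - 1.7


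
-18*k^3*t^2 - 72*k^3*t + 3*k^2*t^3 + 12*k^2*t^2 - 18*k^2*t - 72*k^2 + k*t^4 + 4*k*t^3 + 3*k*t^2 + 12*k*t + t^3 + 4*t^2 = (-3*k + t)*(6*k + t)*(t + 4)*(k*t + 1)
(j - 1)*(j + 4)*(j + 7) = j^3 + 10*j^2 + 17*j - 28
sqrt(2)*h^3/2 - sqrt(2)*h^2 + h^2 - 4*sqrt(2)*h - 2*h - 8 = (h - 4)*(h + sqrt(2))*(sqrt(2)*h/2 + sqrt(2))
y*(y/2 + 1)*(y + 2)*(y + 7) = y^4/2 + 11*y^3/2 + 16*y^2 + 14*y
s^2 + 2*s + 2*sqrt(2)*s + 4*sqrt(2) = (s + 2)*(s + 2*sqrt(2))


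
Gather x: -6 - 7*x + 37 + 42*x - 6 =35*x + 25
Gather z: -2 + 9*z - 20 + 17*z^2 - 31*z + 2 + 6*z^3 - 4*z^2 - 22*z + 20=6*z^3 + 13*z^2 - 44*z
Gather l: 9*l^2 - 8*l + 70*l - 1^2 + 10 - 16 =9*l^2 + 62*l - 7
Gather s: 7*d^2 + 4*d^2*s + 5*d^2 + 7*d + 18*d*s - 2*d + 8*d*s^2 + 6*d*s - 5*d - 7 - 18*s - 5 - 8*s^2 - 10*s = 12*d^2 + s^2*(8*d - 8) + s*(4*d^2 + 24*d - 28) - 12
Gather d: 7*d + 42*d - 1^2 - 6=49*d - 7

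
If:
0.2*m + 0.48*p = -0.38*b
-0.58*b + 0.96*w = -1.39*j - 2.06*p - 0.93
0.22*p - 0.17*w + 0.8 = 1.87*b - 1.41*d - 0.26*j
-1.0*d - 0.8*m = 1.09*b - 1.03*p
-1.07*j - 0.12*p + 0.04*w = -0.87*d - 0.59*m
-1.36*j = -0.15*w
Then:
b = -0.37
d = -1.06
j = -0.05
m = 1.44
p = -0.31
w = -0.46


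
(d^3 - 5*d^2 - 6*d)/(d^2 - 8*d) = (d^2 - 5*d - 6)/(d - 8)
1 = 1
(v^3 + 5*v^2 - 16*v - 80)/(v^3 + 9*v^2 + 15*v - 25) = (v^2 - 16)/(v^2 + 4*v - 5)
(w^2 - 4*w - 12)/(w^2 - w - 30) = (w + 2)/(w + 5)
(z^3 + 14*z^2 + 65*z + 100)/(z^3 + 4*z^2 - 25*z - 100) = (z + 5)/(z - 5)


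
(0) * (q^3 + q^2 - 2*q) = 0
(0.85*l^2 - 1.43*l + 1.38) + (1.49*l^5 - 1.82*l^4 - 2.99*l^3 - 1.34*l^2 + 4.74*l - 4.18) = 1.49*l^5 - 1.82*l^4 - 2.99*l^3 - 0.49*l^2 + 3.31*l - 2.8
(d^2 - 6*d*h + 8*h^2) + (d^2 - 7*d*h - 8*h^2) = 2*d^2 - 13*d*h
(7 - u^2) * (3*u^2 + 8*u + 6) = -3*u^4 - 8*u^3 + 15*u^2 + 56*u + 42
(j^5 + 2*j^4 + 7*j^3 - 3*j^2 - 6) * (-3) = -3*j^5 - 6*j^4 - 21*j^3 + 9*j^2 + 18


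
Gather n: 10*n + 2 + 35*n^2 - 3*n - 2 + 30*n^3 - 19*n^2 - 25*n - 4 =30*n^3 + 16*n^2 - 18*n - 4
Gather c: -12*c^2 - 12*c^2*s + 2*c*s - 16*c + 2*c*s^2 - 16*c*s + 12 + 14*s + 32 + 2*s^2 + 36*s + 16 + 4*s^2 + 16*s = c^2*(-12*s - 12) + c*(2*s^2 - 14*s - 16) + 6*s^2 + 66*s + 60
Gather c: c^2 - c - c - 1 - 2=c^2 - 2*c - 3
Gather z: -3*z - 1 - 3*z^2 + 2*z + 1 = -3*z^2 - z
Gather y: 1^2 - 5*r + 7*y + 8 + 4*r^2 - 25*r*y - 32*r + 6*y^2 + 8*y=4*r^2 - 37*r + 6*y^2 + y*(15 - 25*r) + 9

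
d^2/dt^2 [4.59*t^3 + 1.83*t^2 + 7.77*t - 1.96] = 27.54*t + 3.66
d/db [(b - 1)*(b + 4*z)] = 2*b + 4*z - 1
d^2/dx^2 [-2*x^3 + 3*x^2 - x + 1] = 6 - 12*x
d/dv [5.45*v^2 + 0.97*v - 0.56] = 10.9*v + 0.97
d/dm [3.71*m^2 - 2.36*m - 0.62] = 7.42*m - 2.36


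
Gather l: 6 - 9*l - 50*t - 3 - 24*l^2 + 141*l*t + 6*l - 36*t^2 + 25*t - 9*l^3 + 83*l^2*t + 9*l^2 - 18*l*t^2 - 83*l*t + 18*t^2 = -9*l^3 + l^2*(83*t - 15) + l*(-18*t^2 + 58*t - 3) - 18*t^2 - 25*t + 3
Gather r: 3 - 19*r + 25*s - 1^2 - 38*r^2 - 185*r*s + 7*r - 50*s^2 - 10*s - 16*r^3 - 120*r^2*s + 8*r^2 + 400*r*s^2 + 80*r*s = -16*r^3 + r^2*(-120*s - 30) + r*(400*s^2 - 105*s - 12) - 50*s^2 + 15*s + 2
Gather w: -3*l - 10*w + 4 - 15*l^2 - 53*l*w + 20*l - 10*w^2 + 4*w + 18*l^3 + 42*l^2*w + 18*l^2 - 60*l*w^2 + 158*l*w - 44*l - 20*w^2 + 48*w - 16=18*l^3 + 3*l^2 - 27*l + w^2*(-60*l - 30) + w*(42*l^2 + 105*l + 42) - 12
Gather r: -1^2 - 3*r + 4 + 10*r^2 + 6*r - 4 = 10*r^2 + 3*r - 1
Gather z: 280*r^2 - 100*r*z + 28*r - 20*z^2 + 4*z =280*r^2 + 28*r - 20*z^2 + z*(4 - 100*r)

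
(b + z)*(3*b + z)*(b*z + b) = 3*b^3*z + 3*b^3 + 4*b^2*z^2 + 4*b^2*z + b*z^3 + b*z^2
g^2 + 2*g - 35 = (g - 5)*(g + 7)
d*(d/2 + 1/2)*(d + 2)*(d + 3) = d^4/2 + 3*d^3 + 11*d^2/2 + 3*d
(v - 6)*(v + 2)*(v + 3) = v^3 - v^2 - 24*v - 36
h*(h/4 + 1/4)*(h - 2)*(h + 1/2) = h^4/4 - h^3/8 - 5*h^2/8 - h/4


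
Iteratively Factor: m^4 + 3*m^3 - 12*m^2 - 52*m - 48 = (m + 2)*(m^3 + m^2 - 14*m - 24) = (m + 2)*(m + 3)*(m^2 - 2*m - 8) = (m - 4)*(m + 2)*(m + 3)*(m + 2)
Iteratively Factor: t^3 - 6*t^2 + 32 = (t - 4)*(t^2 - 2*t - 8) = (t - 4)*(t + 2)*(t - 4)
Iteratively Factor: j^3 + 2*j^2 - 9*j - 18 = (j - 3)*(j^2 + 5*j + 6) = (j - 3)*(j + 3)*(j + 2)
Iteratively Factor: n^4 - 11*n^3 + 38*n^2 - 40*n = (n - 5)*(n^3 - 6*n^2 + 8*n) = (n - 5)*(n - 4)*(n^2 - 2*n) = (n - 5)*(n - 4)*(n - 2)*(n)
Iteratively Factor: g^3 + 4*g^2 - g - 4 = (g - 1)*(g^2 + 5*g + 4) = (g - 1)*(g + 1)*(g + 4)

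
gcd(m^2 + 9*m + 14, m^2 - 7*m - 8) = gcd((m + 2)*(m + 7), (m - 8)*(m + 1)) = 1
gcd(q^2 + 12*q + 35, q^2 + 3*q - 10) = q + 5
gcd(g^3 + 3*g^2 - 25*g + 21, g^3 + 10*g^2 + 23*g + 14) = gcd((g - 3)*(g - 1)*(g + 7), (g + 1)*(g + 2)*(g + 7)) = g + 7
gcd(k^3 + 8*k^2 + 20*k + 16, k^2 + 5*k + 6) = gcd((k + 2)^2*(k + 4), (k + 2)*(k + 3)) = k + 2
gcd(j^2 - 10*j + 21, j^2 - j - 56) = 1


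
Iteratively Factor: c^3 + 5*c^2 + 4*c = (c + 4)*(c^2 + c) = (c + 1)*(c + 4)*(c)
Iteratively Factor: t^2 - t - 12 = (t + 3)*(t - 4)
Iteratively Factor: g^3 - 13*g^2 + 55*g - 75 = (g - 3)*(g^2 - 10*g + 25) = (g - 5)*(g - 3)*(g - 5)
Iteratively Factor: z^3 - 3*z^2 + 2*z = (z - 1)*(z^2 - 2*z) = z*(z - 1)*(z - 2)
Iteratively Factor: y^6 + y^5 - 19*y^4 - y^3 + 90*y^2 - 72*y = (y + 4)*(y^5 - 3*y^4 - 7*y^3 + 27*y^2 - 18*y) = (y - 3)*(y + 4)*(y^4 - 7*y^2 + 6*y) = (y - 3)*(y - 1)*(y + 4)*(y^3 + y^2 - 6*y) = (y - 3)*(y - 1)*(y + 3)*(y + 4)*(y^2 - 2*y) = (y - 3)*(y - 2)*(y - 1)*(y + 3)*(y + 4)*(y)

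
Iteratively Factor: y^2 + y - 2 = (y + 2)*(y - 1)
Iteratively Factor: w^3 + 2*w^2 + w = (w)*(w^2 + 2*w + 1) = w*(w + 1)*(w + 1)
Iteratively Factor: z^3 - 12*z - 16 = (z - 4)*(z^2 + 4*z + 4) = (z - 4)*(z + 2)*(z + 2)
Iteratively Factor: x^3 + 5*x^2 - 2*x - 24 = (x + 4)*(x^2 + x - 6) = (x - 2)*(x + 4)*(x + 3)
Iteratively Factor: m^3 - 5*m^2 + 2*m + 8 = (m - 4)*(m^2 - m - 2) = (m - 4)*(m - 2)*(m + 1)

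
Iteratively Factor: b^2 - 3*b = (b)*(b - 3)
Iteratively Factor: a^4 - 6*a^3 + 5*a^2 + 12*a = (a + 1)*(a^3 - 7*a^2 + 12*a) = (a - 4)*(a + 1)*(a^2 - 3*a) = a*(a - 4)*(a + 1)*(a - 3)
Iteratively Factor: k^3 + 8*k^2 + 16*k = (k + 4)*(k^2 + 4*k) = (k + 4)^2*(k)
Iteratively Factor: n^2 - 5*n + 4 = (n - 1)*(n - 4)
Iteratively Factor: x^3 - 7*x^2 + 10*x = (x - 2)*(x^2 - 5*x) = x*(x - 2)*(x - 5)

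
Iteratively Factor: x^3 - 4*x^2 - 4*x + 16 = (x - 4)*(x^2 - 4) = (x - 4)*(x + 2)*(x - 2)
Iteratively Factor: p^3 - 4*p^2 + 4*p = (p)*(p^2 - 4*p + 4) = p*(p - 2)*(p - 2)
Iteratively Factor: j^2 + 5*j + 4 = (j + 4)*(j + 1)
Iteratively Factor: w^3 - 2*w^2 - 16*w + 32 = (w + 4)*(w^2 - 6*w + 8) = (w - 4)*(w + 4)*(w - 2)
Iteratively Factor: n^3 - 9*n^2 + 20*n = (n - 5)*(n^2 - 4*n) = n*(n - 5)*(n - 4)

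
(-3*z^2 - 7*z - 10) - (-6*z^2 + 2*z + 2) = 3*z^2 - 9*z - 12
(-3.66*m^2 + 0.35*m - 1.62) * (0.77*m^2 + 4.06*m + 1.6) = -2.8182*m^4 - 14.5901*m^3 - 5.6824*m^2 - 6.0172*m - 2.592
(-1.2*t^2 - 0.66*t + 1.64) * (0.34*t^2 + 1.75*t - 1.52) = -0.408*t^4 - 2.3244*t^3 + 1.2266*t^2 + 3.8732*t - 2.4928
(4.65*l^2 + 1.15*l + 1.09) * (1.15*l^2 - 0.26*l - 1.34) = 5.3475*l^4 + 0.1135*l^3 - 5.2765*l^2 - 1.8244*l - 1.4606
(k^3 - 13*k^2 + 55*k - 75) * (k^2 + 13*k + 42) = k^5 - 72*k^3 + 94*k^2 + 1335*k - 3150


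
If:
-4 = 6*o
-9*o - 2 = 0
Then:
No Solution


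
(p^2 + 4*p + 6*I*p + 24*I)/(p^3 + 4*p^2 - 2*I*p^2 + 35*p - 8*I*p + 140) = (p + 6*I)/(p^2 - 2*I*p + 35)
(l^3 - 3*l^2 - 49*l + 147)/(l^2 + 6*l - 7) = (l^2 - 10*l + 21)/(l - 1)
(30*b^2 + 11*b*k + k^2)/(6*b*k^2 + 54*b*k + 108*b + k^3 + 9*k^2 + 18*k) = (5*b + k)/(k^2 + 9*k + 18)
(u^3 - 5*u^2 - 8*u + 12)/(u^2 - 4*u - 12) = u - 1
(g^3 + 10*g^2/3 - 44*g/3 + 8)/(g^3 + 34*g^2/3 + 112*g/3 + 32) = (3*g^2 - 8*g + 4)/(3*g^2 + 16*g + 16)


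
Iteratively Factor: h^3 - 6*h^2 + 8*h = (h - 2)*(h^2 - 4*h) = (h - 4)*(h - 2)*(h)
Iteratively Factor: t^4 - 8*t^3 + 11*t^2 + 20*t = (t - 4)*(t^3 - 4*t^2 - 5*t) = (t - 4)*(t + 1)*(t^2 - 5*t) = (t - 5)*(t - 4)*(t + 1)*(t)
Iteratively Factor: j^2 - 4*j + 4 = (j - 2)*(j - 2)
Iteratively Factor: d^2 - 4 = (d - 2)*(d + 2)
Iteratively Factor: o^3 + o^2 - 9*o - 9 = (o - 3)*(o^2 + 4*o + 3) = (o - 3)*(o + 3)*(o + 1)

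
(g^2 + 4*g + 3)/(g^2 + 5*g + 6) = (g + 1)/(g + 2)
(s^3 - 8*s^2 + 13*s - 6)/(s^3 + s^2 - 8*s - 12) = (s^3 - 8*s^2 + 13*s - 6)/(s^3 + s^2 - 8*s - 12)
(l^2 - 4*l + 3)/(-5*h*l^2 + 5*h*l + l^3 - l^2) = (3 - l)/(l*(5*h - l))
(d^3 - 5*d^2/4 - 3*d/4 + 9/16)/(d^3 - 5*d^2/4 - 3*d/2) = (d^2 - 2*d + 3/4)/(d*(d - 2))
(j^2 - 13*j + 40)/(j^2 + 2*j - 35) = (j - 8)/(j + 7)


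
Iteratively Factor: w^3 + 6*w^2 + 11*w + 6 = (w + 2)*(w^2 + 4*w + 3) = (w + 1)*(w + 2)*(w + 3)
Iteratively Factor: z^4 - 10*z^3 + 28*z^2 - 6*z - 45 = (z - 3)*(z^3 - 7*z^2 + 7*z + 15) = (z - 3)^2*(z^2 - 4*z - 5) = (z - 5)*(z - 3)^2*(z + 1)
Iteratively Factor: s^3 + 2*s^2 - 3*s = (s)*(s^2 + 2*s - 3) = s*(s + 3)*(s - 1)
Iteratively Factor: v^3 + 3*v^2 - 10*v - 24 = (v - 3)*(v^2 + 6*v + 8) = (v - 3)*(v + 4)*(v + 2)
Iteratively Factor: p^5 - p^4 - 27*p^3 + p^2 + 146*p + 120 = (p + 4)*(p^4 - 5*p^3 - 7*p^2 + 29*p + 30) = (p + 2)*(p + 4)*(p^3 - 7*p^2 + 7*p + 15) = (p - 3)*(p + 2)*(p + 4)*(p^2 - 4*p - 5) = (p - 5)*(p - 3)*(p + 2)*(p + 4)*(p + 1)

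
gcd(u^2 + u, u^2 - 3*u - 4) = u + 1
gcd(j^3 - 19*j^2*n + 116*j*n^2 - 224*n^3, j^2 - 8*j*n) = j - 8*n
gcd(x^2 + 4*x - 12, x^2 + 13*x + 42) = x + 6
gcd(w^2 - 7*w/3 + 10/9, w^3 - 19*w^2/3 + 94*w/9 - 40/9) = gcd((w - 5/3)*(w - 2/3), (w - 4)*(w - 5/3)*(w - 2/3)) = w^2 - 7*w/3 + 10/9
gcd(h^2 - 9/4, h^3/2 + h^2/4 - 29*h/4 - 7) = 1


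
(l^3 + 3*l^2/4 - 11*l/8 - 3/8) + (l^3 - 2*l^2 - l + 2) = 2*l^3 - 5*l^2/4 - 19*l/8 + 13/8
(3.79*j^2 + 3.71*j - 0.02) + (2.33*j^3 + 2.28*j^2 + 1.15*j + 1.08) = 2.33*j^3 + 6.07*j^2 + 4.86*j + 1.06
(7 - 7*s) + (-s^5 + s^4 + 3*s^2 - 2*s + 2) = -s^5 + s^4 + 3*s^2 - 9*s + 9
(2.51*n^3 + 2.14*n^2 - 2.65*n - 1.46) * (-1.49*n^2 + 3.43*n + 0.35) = -3.7399*n^5 + 5.4207*n^4 + 12.1672*n^3 - 6.1651*n^2 - 5.9353*n - 0.511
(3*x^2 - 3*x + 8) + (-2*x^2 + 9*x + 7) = x^2 + 6*x + 15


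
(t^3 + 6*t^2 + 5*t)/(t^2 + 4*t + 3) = t*(t + 5)/(t + 3)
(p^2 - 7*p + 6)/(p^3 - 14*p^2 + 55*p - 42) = 1/(p - 7)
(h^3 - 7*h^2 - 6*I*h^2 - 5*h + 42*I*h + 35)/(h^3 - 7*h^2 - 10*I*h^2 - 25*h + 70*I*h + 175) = (h - I)/(h - 5*I)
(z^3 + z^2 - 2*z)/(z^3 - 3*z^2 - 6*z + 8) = z/(z - 4)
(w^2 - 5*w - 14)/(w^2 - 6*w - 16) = (w - 7)/(w - 8)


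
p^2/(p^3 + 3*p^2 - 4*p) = p/(p^2 + 3*p - 4)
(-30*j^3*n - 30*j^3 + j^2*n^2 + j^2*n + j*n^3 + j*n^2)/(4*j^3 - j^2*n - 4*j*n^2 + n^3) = j*(-30*j^2*n - 30*j^2 + j*n^2 + j*n + n^3 + n^2)/(4*j^3 - j^2*n - 4*j*n^2 + n^3)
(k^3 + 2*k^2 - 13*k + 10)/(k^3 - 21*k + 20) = (k - 2)/(k - 4)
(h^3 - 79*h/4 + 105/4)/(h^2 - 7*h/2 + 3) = (2*h^2 + 3*h - 35)/(2*(h - 2))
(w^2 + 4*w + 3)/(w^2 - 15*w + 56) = (w^2 + 4*w + 3)/(w^2 - 15*w + 56)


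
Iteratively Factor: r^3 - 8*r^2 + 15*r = (r)*(r^2 - 8*r + 15) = r*(r - 3)*(r - 5)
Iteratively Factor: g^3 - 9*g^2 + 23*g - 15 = (g - 3)*(g^2 - 6*g + 5) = (g - 3)*(g - 1)*(g - 5)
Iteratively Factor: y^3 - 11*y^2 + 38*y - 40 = (y - 4)*(y^2 - 7*y + 10) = (y - 5)*(y - 4)*(y - 2)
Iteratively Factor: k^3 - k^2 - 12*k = (k - 4)*(k^2 + 3*k) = k*(k - 4)*(k + 3)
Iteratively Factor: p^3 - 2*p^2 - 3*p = (p - 3)*(p^2 + p) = (p - 3)*(p + 1)*(p)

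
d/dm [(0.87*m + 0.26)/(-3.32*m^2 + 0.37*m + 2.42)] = (2.8884*m^2 + 1.7264*m + 2.0092)/(11.0224*m^4 - 2.4568*m^3 - 15.9319*m^2 + 1.7908*m + 5.8564)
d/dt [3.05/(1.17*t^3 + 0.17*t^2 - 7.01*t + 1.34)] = (-10.7055*t^2 - 1.037*t + 21.3805)/(1.17*t^3 + 0.17*t^2 - 7.01*t + 1.34)^2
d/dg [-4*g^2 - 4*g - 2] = -8*g - 4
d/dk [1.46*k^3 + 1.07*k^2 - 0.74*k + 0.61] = 4.38*k^2 + 2.14*k - 0.74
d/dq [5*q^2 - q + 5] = 10*q - 1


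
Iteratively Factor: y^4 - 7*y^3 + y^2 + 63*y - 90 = (y - 3)*(y^3 - 4*y^2 - 11*y + 30) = (y - 3)*(y - 2)*(y^2 - 2*y - 15) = (y - 5)*(y - 3)*(y - 2)*(y + 3)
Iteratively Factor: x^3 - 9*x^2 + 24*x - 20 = (x - 2)*(x^2 - 7*x + 10) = (x - 2)^2*(x - 5)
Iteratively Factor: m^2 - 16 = (m + 4)*(m - 4)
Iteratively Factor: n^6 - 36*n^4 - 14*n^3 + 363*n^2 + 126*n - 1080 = (n + 4)*(n^5 - 4*n^4 - 20*n^3 + 66*n^2 + 99*n - 270) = (n + 3)*(n + 4)*(n^4 - 7*n^3 + n^2 + 63*n - 90) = (n + 3)^2*(n + 4)*(n^3 - 10*n^2 + 31*n - 30) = (n - 3)*(n + 3)^2*(n + 4)*(n^2 - 7*n + 10) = (n - 3)*(n - 2)*(n + 3)^2*(n + 4)*(n - 5)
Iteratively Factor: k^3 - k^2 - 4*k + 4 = (k - 2)*(k^2 + k - 2) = (k - 2)*(k + 2)*(k - 1)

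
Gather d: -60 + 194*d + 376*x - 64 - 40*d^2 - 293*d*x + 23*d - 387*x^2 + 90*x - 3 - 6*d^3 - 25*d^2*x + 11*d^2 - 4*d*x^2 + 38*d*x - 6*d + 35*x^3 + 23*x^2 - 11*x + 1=-6*d^3 + d^2*(-25*x - 29) + d*(-4*x^2 - 255*x + 211) + 35*x^3 - 364*x^2 + 455*x - 126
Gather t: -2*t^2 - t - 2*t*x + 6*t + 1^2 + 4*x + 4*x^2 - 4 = -2*t^2 + t*(5 - 2*x) + 4*x^2 + 4*x - 3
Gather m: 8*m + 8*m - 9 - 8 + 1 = 16*m - 16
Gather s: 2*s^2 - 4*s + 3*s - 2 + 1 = 2*s^2 - s - 1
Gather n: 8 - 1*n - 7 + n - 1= 0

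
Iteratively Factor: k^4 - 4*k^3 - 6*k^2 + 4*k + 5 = (k - 5)*(k^3 + k^2 - k - 1) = (k - 5)*(k - 1)*(k^2 + 2*k + 1) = (k - 5)*(k - 1)*(k + 1)*(k + 1)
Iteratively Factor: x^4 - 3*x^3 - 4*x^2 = (x + 1)*(x^3 - 4*x^2) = (x - 4)*(x + 1)*(x^2) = x*(x - 4)*(x + 1)*(x)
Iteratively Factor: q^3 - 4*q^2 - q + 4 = (q - 1)*(q^2 - 3*q - 4) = (q - 1)*(q + 1)*(q - 4)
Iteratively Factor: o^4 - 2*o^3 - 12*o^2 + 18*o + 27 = (o - 3)*(o^3 + o^2 - 9*o - 9) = (o - 3)*(o + 3)*(o^2 - 2*o - 3) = (o - 3)*(o + 1)*(o + 3)*(o - 3)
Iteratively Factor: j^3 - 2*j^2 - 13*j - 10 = (j + 1)*(j^2 - 3*j - 10) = (j + 1)*(j + 2)*(j - 5)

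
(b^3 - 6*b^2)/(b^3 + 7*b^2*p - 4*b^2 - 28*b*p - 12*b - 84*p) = b^2/(b^2 + 7*b*p + 2*b + 14*p)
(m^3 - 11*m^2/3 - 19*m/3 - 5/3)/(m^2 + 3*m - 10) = (3*m^3 - 11*m^2 - 19*m - 5)/(3*(m^2 + 3*m - 10))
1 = 1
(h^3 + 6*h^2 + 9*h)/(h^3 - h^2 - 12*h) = (h + 3)/(h - 4)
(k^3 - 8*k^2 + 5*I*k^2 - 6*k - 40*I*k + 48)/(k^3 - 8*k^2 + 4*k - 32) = (k + 3*I)/(k - 2*I)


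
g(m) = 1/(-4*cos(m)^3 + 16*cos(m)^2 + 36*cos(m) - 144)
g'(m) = (-12*sin(m)*cos(m)^2 + 32*sin(m)*cos(m) + 36*sin(m))/(-4*cos(m)^3 + 16*cos(m)^2 + 36*cos(m) - 144)^2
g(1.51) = -0.01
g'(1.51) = 0.00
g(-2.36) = -0.01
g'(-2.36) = -0.00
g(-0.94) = -0.01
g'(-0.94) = -0.00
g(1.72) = -0.01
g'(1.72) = 0.00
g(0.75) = -0.01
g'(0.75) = 0.00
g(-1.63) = -0.01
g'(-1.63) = -0.00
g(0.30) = -0.01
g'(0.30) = 0.00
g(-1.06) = -0.01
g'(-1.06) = -0.00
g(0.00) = -0.01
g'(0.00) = 0.00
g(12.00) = -0.00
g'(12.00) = 0.00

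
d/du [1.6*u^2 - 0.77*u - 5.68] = 3.2*u - 0.77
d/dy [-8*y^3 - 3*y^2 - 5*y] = -24*y^2 - 6*y - 5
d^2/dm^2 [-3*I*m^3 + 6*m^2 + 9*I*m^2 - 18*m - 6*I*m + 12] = -18*I*m + 12 + 18*I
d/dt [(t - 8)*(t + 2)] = 2*t - 6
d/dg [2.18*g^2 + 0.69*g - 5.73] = 4.36*g + 0.69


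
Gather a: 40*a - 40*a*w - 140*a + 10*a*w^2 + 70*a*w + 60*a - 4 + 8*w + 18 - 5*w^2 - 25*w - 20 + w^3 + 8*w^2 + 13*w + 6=a*(10*w^2 + 30*w - 40) + w^3 + 3*w^2 - 4*w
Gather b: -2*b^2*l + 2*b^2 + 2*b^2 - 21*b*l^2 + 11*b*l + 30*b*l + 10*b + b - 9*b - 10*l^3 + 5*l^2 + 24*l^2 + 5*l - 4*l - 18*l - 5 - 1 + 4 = b^2*(4 - 2*l) + b*(-21*l^2 + 41*l + 2) - 10*l^3 + 29*l^2 - 17*l - 2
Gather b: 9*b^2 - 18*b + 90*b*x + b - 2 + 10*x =9*b^2 + b*(90*x - 17) + 10*x - 2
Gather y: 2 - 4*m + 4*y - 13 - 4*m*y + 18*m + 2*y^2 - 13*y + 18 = 14*m + 2*y^2 + y*(-4*m - 9) + 7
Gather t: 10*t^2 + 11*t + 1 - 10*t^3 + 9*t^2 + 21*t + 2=-10*t^3 + 19*t^2 + 32*t + 3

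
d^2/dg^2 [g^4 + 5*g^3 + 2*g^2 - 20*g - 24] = 12*g^2 + 30*g + 4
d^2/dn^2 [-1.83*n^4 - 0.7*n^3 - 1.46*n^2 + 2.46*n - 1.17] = -21.96*n^2 - 4.2*n - 2.92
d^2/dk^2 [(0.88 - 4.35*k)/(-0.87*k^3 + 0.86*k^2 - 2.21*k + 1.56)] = (19.75509*k^5 - 27.520884*k^4 + 0.241685999999987*k^3 + 56.788896*k^2 - 32.146608*k + 23.75932)/(0.658503*k^9 - 1.952802*k^8 + 6.948603*k^7 - 14.09948*k^6 + 24.654201*k^5 - 34.058778*k^4 + 34.935173*k^3 - 29.136276*k^2 + 16.134768*k - 3.796416)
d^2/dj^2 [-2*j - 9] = 0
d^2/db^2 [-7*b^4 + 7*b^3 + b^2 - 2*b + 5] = -84*b^2 + 42*b + 2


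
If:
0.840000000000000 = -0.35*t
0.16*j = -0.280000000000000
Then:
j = -1.75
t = -2.40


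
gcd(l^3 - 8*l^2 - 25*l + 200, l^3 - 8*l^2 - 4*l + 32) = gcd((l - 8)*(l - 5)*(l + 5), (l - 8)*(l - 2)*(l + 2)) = l - 8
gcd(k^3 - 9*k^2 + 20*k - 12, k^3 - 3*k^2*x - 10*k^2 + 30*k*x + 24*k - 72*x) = k - 6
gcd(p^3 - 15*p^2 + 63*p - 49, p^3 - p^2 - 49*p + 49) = p^2 - 8*p + 7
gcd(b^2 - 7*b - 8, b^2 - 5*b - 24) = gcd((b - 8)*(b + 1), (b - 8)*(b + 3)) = b - 8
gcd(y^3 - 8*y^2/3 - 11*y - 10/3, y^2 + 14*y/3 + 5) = 1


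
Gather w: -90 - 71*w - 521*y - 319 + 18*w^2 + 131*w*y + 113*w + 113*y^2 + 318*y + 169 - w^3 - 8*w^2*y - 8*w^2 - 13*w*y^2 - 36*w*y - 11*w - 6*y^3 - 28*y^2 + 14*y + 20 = -w^3 + w^2*(10 - 8*y) + w*(-13*y^2 + 95*y + 31) - 6*y^3 + 85*y^2 - 189*y - 220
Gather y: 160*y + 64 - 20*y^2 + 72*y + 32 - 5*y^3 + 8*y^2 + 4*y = -5*y^3 - 12*y^2 + 236*y + 96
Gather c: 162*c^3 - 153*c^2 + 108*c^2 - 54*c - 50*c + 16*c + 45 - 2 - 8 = 162*c^3 - 45*c^2 - 88*c + 35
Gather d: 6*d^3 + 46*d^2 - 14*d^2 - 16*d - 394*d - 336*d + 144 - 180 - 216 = 6*d^3 + 32*d^2 - 746*d - 252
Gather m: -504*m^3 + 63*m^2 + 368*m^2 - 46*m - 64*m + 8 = -504*m^3 + 431*m^2 - 110*m + 8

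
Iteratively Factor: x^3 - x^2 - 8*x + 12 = (x - 2)*(x^2 + x - 6) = (x - 2)^2*(x + 3)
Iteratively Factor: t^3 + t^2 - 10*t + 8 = (t - 2)*(t^2 + 3*t - 4) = (t - 2)*(t + 4)*(t - 1)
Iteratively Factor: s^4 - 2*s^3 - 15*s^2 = (s - 5)*(s^3 + 3*s^2) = s*(s - 5)*(s^2 + 3*s) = s^2*(s - 5)*(s + 3)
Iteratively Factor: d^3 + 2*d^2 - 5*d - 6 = (d + 1)*(d^2 + d - 6) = (d - 2)*(d + 1)*(d + 3)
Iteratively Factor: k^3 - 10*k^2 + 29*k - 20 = (k - 4)*(k^2 - 6*k + 5) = (k - 5)*(k - 4)*(k - 1)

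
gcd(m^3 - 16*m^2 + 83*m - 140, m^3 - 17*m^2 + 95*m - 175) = m^2 - 12*m + 35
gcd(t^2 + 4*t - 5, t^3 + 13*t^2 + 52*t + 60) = t + 5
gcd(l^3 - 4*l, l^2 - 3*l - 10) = l + 2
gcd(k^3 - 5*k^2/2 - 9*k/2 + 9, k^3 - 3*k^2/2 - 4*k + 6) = k^2 + k/2 - 3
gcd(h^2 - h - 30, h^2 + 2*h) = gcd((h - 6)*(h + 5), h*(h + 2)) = 1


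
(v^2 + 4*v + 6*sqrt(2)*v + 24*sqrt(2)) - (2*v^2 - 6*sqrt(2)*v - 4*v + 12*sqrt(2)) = -v^2 + 8*v + 12*sqrt(2)*v + 12*sqrt(2)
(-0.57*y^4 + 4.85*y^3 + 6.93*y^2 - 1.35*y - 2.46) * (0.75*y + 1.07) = -0.4275*y^5 + 3.0276*y^4 + 10.387*y^3 + 6.4026*y^2 - 3.2895*y - 2.6322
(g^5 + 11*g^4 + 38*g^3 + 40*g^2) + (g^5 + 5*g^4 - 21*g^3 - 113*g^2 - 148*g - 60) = 2*g^5 + 16*g^4 + 17*g^3 - 73*g^2 - 148*g - 60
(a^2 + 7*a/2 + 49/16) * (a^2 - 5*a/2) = a^4 + a^3 - 91*a^2/16 - 245*a/32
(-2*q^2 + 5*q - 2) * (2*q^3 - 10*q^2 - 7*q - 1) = -4*q^5 + 30*q^4 - 40*q^3 - 13*q^2 + 9*q + 2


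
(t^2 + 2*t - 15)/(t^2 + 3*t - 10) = (t - 3)/(t - 2)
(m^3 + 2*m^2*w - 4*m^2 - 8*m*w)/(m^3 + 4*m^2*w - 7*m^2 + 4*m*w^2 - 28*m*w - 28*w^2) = m*(m - 4)/(m^2 + 2*m*w - 7*m - 14*w)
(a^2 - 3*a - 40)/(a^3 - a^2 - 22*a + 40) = (a - 8)/(a^2 - 6*a + 8)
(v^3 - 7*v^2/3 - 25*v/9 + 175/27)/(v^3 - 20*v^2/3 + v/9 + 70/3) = (v - 5/3)/(v - 6)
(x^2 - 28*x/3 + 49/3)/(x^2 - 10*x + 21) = (x - 7/3)/(x - 3)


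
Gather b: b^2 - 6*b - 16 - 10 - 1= b^2 - 6*b - 27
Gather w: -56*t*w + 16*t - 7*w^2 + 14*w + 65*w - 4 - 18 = 16*t - 7*w^2 + w*(79 - 56*t) - 22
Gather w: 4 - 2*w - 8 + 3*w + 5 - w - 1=0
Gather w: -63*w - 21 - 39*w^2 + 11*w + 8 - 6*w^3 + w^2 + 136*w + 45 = -6*w^3 - 38*w^2 + 84*w + 32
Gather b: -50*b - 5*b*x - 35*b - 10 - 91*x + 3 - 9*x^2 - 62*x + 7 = b*(-5*x - 85) - 9*x^2 - 153*x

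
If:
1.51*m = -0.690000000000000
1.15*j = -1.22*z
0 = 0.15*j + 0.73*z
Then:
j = 0.00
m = -0.46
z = 0.00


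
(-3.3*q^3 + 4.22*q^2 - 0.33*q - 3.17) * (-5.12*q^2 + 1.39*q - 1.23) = 16.896*q^5 - 26.1934*q^4 + 11.6144*q^3 + 10.5811*q^2 - 4.0004*q + 3.8991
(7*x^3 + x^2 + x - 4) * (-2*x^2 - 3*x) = -14*x^5 - 23*x^4 - 5*x^3 + 5*x^2 + 12*x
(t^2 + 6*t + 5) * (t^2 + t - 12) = t^4 + 7*t^3 - t^2 - 67*t - 60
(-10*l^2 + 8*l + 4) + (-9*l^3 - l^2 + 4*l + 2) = -9*l^3 - 11*l^2 + 12*l + 6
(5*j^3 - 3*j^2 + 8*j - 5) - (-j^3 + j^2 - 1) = 6*j^3 - 4*j^2 + 8*j - 4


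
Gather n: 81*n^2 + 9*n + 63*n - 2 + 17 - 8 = 81*n^2 + 72*n + 7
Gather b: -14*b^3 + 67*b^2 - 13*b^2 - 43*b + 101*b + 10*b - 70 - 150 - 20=-14*b^3 + 54*b^2 + 68*b - 240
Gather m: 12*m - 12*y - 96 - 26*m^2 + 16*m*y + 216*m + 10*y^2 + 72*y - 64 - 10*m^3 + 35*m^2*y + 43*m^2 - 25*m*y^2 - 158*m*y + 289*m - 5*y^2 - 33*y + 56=-10*m^3 + m^2*(35*y + 17) + m*(-25*y^2 - 142*y + 517) + 5*y^2 + 27*y - 104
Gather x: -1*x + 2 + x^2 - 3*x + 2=x^2 - 4*x + 4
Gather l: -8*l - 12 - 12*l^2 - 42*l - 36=-12*l^2 - 50*l - 48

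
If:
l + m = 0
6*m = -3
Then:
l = 1/2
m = -1/2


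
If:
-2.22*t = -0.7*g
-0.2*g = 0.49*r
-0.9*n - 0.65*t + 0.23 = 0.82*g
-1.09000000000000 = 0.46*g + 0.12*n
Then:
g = -3.47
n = 4.20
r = 1.41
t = -1.09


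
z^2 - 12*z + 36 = (z - 6)^2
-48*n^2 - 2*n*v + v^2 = (-8*n + v)*(6*n + v)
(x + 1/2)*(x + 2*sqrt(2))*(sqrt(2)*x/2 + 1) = sqrt(2)*x^3/2 + sqrt(2)*x^2/4 + 3*x^2 + 3*x/2 + 2*sqrt(2)*x + sqrt(2)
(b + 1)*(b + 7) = b^2 + 8*b + 7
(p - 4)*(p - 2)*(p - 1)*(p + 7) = p^4 - 35*p^2 + 90*p - 56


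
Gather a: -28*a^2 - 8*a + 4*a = -28*a^2 - 4*a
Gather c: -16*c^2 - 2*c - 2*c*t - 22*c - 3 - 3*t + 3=-16*c^2 + c*(-2*t - 24) - 3*t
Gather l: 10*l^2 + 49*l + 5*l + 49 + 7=10*l^2 + 54*l + 56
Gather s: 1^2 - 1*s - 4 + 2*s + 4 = s + 1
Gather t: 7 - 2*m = 7 - 2*m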